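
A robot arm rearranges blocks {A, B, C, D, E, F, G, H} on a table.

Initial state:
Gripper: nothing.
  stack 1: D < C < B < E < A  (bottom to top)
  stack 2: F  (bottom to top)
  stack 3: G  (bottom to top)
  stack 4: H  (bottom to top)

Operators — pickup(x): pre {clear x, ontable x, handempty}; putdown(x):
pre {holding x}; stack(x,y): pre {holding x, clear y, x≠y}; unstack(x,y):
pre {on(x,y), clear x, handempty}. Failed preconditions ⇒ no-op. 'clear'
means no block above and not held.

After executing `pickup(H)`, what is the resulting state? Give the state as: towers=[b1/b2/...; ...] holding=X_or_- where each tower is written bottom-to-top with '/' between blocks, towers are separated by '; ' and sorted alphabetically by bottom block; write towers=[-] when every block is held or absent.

before: towers=[D/C/B/E/A; F; G; H] holding=-
pre[pickup(H)]: clear(H) ✓, ontable(H) ✓, handempty ✓
all met → apply pickup(H)
after:  towers=[D/C/B/E/A; F; G] holding=H

towers=[D/C/B/E/A; F; G] holding=H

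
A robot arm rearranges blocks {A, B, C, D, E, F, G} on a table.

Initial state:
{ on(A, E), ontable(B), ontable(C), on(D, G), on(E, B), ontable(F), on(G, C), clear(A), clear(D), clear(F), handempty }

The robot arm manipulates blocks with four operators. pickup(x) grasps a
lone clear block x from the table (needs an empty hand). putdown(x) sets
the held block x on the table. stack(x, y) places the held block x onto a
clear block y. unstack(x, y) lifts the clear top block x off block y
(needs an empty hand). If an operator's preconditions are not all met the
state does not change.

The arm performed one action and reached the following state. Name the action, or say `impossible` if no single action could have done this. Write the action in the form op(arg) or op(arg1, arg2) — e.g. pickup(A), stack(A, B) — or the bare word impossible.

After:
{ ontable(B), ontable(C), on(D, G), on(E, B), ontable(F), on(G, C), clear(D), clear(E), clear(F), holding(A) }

unstack(A, E)

target: towers=[B/E; C/G/D; F] holding=A
         pickup(F) → towers=[B/E/A; C/G/D] holding=F
     unstack(D, G) → towers=[B/E/A; C/G; F] holding=D
     unstack(A, E) → towers=[B/E; C/G/D; F] holding=A  ← match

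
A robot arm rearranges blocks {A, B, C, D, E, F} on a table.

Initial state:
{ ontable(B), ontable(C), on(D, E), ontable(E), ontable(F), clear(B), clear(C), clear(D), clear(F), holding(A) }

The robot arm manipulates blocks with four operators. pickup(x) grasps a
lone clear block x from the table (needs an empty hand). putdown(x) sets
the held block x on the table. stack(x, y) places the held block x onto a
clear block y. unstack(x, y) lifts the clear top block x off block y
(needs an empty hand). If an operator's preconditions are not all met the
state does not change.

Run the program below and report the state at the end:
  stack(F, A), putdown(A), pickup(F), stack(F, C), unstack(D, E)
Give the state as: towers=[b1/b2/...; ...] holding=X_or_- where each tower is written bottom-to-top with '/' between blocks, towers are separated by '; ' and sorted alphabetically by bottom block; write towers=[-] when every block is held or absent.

towers=[A; B; C/F; E] holding=D

step 1 (stack(F, A)) [no-op]: towers=[B; C; E/D; F] holding=A
step 2 (putdown(A)): towers=[A; B; C; E/D; F] holding=-
step 3 (pickup(F)): towers=[A; B; C; E/D] holding=F
step 4 (stack(F, C)): towers=[A; B; C/F; E/D] holding=-
step 5 (unstack(D, E)): towers=[A; B; C/F; E] holding=D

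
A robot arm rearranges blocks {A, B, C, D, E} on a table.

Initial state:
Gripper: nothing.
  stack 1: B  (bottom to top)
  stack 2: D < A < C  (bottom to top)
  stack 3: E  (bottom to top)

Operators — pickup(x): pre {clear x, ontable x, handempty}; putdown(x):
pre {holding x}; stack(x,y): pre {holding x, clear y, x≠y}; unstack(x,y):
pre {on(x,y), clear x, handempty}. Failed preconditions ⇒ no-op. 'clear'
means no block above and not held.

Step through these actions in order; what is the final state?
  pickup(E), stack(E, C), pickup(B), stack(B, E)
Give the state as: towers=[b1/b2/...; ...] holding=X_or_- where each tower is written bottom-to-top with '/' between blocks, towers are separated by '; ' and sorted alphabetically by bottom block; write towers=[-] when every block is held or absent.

step 1 (pickup(E)): towers=[B; D/A/C] holding=E
step 2 (stack(E, C)): towers=[B; D/A/C/E] holding=-
step 3 (pickup(B)): towers=[D/A/C/E] holding=B
step 4 (stack(B, E)): towers=[D/A/C/E/B] holding=-

towers=[D/A/C/E/B] holding=-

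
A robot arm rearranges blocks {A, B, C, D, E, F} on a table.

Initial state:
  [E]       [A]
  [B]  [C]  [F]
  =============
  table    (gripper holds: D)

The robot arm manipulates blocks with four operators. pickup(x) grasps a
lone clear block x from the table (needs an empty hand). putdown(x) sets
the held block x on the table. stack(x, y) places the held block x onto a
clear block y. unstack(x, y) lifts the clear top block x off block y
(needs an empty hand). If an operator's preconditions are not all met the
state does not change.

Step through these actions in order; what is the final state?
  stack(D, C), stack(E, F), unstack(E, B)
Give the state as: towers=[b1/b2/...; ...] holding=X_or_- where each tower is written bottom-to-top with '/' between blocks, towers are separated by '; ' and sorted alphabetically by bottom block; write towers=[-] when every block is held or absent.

step 1 (stack(D, C)): towers=[B/E; C/D; F/A] holding=-
step 2 (stack(E, F)) [no-op]: towers=[B/E; C/D; F/A] holding=-
step 3 (unstack(E, B)): towers=[B; C/D; F/A] holding=E

towers=[B; C/D; F/A] holding=E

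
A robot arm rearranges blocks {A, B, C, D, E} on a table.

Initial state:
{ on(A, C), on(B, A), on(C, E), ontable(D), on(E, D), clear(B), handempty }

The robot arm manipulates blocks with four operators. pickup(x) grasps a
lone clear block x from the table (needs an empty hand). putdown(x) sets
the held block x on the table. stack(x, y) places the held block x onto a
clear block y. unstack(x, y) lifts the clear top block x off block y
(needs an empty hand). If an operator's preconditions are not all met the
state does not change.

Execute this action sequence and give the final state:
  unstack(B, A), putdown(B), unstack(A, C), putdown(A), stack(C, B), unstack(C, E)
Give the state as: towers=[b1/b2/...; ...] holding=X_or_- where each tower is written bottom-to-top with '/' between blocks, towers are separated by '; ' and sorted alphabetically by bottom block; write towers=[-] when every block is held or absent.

step 1 (unstack(B, A)): towers=[D/E/C/A] holding=B
step 2 (putdown(B)): towers=[B; D/E/C/A] holding=-
step 3 (unstack(A, C)): towers=[B; D/E/C] holding=A
step 4 (putdown(A)): towers=[A; B; D/E/C] holding=-
step 5 (stack(C, B)) [no-op]: towers=[A; B; D/E/C] holding=-
step 6 (unstack(C, E)): towers=[A; B; D/E] holding=C

towers=[A; B; D/E] holding=C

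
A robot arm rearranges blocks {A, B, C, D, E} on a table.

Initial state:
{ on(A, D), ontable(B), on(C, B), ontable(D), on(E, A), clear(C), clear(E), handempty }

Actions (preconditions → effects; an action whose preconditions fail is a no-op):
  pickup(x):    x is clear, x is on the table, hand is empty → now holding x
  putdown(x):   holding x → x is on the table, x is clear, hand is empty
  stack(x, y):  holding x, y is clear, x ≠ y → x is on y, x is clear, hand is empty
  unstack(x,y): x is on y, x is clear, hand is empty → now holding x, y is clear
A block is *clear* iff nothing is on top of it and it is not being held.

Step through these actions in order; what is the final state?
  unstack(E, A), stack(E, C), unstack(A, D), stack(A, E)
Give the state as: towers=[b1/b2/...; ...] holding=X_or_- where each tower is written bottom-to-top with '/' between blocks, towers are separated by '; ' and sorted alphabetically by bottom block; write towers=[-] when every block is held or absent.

towers=[B/C/E/A; D] holding=-

step 1 (unstack(E, A)): towers=[B/C; D/A] holding=E
step 2 (stack(E, C)): towers=[B/C/E; D/A] holding=-
step 3 (unstack(A, D)): towers=[B/C/E; D] holding=A
step 4 (stack(A, E)): towers=[B/C/E/A; D] holding=-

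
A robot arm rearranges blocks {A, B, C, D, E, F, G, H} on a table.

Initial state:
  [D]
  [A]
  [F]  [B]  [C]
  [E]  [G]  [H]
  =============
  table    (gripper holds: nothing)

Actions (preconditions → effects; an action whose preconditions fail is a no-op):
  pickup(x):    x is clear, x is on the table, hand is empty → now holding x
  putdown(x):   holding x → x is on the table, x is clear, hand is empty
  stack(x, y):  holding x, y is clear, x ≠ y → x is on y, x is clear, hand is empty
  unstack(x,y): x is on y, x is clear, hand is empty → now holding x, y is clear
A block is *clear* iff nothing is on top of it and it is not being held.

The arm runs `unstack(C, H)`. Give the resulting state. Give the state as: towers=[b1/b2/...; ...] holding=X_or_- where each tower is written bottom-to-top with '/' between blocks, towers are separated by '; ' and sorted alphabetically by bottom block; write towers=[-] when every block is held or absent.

before: towers=[E/F/A/D; G/B; H/C] holding=-
pre[unstack(C, H)]: on(C,H) yes, clear(C) yes, handempty yes
all met → apply unstack(C, H)
after:  towers=[E/F/A/D; G/B; H] holding=C

towers=[E/F/A/D; G/B; H] holding=C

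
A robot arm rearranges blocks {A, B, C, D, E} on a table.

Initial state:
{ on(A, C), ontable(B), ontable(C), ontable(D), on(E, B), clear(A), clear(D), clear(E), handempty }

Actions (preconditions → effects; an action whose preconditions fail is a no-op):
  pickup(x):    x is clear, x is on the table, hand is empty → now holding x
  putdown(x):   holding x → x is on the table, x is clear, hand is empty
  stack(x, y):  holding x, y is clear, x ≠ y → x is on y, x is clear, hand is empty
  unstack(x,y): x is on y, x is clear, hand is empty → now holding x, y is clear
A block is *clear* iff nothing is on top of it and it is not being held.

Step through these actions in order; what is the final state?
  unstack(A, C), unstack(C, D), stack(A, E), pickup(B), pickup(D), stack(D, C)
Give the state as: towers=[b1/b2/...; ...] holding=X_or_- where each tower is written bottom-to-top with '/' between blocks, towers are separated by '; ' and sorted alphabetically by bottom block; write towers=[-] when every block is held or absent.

step 1 (unstack(A, C)): towers=[B/E; C; D] holding=A
step 2 (unstack(C, D)) [no-op]: towers=[B/E; C; D] holding=A
step 3 (stack(A, E)): towers=[B/E/A; C; D] holding=-
step 4 (pickup(B)) [no-op]: towers=[B/E/A; C; D] holding=-
step 5 (pickup(D)): towers=[B/E/A; C] holding=D
step 6 (stack(D, C)): towers=[B/E/A; C/D] holding=-

towers=[B/E/A; C/D] holding=-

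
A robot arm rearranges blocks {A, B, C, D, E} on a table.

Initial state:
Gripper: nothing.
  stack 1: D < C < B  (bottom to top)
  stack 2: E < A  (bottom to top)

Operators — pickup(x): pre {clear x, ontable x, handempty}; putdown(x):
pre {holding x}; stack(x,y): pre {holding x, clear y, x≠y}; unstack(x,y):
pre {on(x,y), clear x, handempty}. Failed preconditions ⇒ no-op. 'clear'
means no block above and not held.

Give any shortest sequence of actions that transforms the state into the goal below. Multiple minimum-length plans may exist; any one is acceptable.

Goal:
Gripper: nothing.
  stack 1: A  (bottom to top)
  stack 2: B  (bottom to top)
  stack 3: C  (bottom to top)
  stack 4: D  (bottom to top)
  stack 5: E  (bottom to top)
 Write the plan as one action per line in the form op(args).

unstack(B, C)
putdown(B)
unstack(A, E)
putdown(A)
unstack(C, D)
putdown(C)

step 1 (unstack(B, C)): towers=[D/C; E/A] holding=B
step 2 (putdown(B)): towers=[B; D/C; E/A] holding=-
step 3 (unstack(A, E)): towers=[B; D/C; E] holding=A
step 4 (putdown(A)): towers=[A; B; D/C; E] holding=-
step 5 (unstack(C, D)): towers=[A; B; D; E] holding=C
step 6 (putdown(C)): towers=[A; B; C; D; E] holding=-
goal check: towers=[A; B; C; D; E] holding=- — reached (length 6, optimal by BFS)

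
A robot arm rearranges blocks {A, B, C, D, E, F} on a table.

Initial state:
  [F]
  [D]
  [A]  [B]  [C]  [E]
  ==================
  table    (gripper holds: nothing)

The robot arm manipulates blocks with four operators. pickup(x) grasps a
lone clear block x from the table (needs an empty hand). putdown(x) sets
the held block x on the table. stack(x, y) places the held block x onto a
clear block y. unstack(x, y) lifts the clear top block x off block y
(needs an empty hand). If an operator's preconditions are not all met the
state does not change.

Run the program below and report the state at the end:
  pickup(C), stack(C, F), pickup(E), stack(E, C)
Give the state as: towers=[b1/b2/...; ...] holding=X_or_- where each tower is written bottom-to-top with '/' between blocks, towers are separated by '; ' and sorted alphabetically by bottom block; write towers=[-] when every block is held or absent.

towers=[A/D/F/C/E; B] holding=-

step 1 (pickup(C)): towers=[A/D/F; B; E] holding=C
step 2 (stack(C, F)): towers=[A/D/F/C; B; E] holding=-
step 3 (pickup(E)): towers=[A/D/F/C; B] holding=E
step 4 (stack(E, C)): towers=[A/D/F/C/E; B] holding=-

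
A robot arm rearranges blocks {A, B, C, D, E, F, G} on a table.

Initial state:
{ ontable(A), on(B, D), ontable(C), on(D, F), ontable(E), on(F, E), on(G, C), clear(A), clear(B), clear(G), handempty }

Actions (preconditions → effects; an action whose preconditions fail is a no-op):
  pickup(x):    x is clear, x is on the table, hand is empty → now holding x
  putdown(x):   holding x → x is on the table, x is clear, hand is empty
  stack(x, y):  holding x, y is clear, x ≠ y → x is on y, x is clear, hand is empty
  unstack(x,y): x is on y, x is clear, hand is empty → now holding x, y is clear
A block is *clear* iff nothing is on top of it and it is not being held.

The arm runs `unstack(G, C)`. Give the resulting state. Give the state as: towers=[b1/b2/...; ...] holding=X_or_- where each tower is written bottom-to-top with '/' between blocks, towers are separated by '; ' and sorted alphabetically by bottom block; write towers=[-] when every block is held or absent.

before: towers=[A; C/G; E/F/D/B] holding=-
pre[unstack(G, C)]: on(G,C) ✓, clear(G) ✓, handempty ✓
all met → apply unstack(G, C)
after:  towers=[A; C; E/F/D/B] holding=G

towers=[A; C; E/F/D/B] holding=G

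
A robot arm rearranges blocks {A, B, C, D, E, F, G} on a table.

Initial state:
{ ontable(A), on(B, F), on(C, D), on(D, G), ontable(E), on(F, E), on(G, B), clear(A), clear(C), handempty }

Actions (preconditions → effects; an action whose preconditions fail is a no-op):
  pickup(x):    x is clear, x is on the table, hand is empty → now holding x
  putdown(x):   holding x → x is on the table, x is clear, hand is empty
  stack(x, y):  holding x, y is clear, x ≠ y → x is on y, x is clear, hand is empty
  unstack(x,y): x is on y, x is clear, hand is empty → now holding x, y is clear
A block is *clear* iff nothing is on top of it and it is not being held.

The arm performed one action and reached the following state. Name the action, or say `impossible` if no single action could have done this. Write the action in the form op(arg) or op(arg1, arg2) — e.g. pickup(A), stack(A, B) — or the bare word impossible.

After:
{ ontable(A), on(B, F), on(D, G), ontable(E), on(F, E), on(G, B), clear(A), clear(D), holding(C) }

target: towers=[A; E/F/B/G/D] holding=C
         pickup(A) → towers=[E/F/B/G/D/C] holding=A
     unstack(C, D) → towers=[A; E/F/B/G/D] holding=C  ← match

unstack(C, D)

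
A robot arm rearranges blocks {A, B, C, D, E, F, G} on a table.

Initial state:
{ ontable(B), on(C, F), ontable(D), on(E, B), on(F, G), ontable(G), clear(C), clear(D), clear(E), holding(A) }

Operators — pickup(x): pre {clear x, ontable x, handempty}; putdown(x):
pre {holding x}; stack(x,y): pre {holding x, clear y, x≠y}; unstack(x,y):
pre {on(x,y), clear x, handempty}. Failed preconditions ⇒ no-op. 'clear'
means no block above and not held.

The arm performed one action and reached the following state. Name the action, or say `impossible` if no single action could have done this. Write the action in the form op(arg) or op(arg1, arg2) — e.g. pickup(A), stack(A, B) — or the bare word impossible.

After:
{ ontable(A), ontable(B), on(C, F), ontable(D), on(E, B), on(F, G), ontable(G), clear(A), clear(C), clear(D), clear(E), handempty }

target: towers=[A; B/E; D; G/F/C] holding=-
        putdown(A) → towers=[A; B/E; D; G/F/C] holding=-  ← match
       stack(A, D) → towers=[B/E; D/A; G/F/C] holding=-
       stack(A, E) → towers=[B/E/A; D; G/F/C] holding=-
       stack(A, C) → towers=[B/E; D; G/F/C/A] holding=-

putdown(A)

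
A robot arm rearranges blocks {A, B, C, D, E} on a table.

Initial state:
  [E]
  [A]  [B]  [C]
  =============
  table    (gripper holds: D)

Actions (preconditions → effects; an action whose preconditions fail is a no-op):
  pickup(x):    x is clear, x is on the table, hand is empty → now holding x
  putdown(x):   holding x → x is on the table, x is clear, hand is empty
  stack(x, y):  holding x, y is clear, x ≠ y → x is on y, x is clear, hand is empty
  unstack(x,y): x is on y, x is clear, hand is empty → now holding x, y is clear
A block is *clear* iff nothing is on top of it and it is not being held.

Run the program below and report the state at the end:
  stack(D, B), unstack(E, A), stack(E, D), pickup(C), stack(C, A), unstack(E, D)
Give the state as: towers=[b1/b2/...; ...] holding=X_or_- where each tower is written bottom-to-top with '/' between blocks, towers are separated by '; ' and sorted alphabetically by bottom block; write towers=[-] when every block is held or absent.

towers=[A/C; B/D] holding=E

step 1 (stack(D, B)): towers=[A/E; B/D; C] holding=-
step 2 (unstack(E, A)): towers=[A; B/D; C] holding=E
step 3 (stack(E, D)): towers=[A; B/D/E; C] holding=-
step 4 (pickup(C)): towers=[A; B/D/E] holding=C
step 5 (stack(C, A)): towers=[A/C; B/D/E] holding=-
step 6 (unstack(E, D)): towers=[A/C; B/D] holding=E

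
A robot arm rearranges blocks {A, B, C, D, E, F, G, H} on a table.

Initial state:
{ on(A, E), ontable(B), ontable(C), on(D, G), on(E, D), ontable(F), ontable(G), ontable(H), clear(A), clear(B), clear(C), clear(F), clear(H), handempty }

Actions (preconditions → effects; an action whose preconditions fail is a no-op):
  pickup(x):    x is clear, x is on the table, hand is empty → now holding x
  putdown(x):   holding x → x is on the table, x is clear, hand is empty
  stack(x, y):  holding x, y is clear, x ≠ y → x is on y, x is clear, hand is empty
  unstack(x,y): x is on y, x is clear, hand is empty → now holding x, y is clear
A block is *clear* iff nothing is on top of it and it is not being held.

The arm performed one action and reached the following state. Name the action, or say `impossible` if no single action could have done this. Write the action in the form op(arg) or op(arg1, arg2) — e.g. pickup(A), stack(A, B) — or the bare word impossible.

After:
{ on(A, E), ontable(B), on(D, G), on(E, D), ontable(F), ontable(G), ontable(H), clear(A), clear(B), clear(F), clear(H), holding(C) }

target: towers=[B; F; G/D/E/A; H] holding=C
     unstack(A, E) → towers=[B; C; F; G/D/E; H] holding=A
         pickup(H) → towers=[B; C; F; G/D/E/A] holding=H
         pickup(B) → towers=[C; F; G/D/E/A; H] holding=B
         pickup(F) → towers=[B; C; G/D/E/A; H] holding=F
         pickup(C) → towers=[B; F; G/D/E/A; H] holding=C  ← match

pickup(C)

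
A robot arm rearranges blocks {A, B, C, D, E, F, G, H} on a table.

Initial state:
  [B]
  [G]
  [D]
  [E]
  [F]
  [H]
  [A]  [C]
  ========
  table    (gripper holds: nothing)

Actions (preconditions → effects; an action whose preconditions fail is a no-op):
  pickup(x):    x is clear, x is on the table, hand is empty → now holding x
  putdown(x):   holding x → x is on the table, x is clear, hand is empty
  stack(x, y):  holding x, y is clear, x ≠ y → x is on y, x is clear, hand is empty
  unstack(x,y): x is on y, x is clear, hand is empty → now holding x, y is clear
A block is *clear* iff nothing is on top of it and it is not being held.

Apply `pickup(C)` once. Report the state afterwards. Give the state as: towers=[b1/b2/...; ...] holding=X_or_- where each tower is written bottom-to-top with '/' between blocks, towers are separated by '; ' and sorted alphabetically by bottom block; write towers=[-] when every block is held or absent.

before: towers=[A/H/F/E/D/G/B; C] holding=-
pre[pickup(C)]: clear(C) yes, ontable(C) yes, handempty yes
all met → apply pickup(C)
after:  towers=[A/H/F/E/D/G/B] holding=C

towers=[A/H/F/E/D/G/B] holding=C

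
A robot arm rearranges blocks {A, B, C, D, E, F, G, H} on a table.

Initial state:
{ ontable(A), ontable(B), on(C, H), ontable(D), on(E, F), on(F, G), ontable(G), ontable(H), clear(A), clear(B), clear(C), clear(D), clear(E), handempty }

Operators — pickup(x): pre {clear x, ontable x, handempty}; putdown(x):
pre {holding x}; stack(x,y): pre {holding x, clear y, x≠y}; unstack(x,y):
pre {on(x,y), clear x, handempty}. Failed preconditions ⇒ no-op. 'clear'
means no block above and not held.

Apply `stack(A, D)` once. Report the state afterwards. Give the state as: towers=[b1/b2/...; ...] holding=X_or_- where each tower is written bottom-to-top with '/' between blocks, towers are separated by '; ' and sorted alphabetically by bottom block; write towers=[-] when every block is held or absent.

towers=[A; B; D; G/F/E; H/C] holding=-

before: towers=[A; B; D; G/F/E; H/C] holding=-
pre[stack(A, D)]: holding(A) fail, clear(D) ok, A≠D ok
holding(A) unmet → stack(A, D) is a no-op
after:  towers=[A; B; D; G/F/E; H/C] holding=-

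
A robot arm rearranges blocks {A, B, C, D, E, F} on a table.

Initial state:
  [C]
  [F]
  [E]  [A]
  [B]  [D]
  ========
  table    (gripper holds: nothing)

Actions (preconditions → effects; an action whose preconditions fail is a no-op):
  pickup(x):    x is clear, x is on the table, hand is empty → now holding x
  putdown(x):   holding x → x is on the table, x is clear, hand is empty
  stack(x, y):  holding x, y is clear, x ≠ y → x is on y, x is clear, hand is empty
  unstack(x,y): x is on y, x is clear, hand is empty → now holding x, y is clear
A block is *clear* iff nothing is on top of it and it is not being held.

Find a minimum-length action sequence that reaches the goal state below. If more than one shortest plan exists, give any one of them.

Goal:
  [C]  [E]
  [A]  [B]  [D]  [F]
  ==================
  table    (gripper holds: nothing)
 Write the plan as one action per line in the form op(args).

unstack(A, D)
putdown(A)
unstack(C, F)
stack(C, A)
unstack(F, E)
putdown(F)

step 1 (unstack(A, D)): towers=[B/E/F/C; D] holding=A
step 2 (putdown(A)): towers=[A; B/E/F/C; D] holding=-
step 3 (unstack(C, F)): towers=[A; B/E/F; D] holding=C
step 4 (stack(C, A)): towers=[A/C; B/E/F; D] holding=-
step 5 (unstack(F, E)): towers=[A/C; B/E; D] holding=F
step 6 (putdown(F)): towers=[A/C; B/E; D; F] holding=-
goal check: towers=[A/C; B/E; D; F] holding=- — reached (length 6, optimal by BFS)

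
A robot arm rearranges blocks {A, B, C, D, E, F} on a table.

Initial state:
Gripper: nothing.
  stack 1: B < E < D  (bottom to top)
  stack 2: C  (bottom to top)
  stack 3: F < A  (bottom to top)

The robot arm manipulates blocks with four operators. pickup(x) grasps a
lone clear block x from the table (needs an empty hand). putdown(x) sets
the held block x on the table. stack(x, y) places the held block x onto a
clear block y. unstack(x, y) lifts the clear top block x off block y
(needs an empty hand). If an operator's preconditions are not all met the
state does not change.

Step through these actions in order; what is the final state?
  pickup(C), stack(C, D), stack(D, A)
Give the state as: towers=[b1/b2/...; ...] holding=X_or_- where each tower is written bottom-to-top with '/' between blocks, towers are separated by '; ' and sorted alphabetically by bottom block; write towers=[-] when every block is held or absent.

towers=[B/E/D/C; F/A] holding=-

step 1 (pickup(C)): towers=[B/E/D; F/A] holding=C
step 2 (stack(C, D)): towers=[B/E/D/C; F/A] holding=-
step 3 (stack(D, A)) [no-op]: towers=[B/E/D/C; F/A] holding=-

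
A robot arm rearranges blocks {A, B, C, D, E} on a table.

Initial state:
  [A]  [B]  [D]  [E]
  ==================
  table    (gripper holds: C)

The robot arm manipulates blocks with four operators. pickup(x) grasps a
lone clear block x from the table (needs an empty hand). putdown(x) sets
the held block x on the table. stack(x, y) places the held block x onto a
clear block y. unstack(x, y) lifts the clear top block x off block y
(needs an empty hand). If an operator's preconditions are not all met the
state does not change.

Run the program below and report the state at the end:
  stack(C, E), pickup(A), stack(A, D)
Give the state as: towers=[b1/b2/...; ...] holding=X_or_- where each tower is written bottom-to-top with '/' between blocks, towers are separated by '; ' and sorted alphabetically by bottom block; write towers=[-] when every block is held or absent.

step 1 (stack(C, E)): towers=[A; B; D; E/C] holding=-
step 2 (pickup(A)): towers=[B; D; E/C] holding=A
step 3 (stack(A, D)): towers=[B; D/A; E/C] holding=-

towers=[B; D/A; E/C] holding=-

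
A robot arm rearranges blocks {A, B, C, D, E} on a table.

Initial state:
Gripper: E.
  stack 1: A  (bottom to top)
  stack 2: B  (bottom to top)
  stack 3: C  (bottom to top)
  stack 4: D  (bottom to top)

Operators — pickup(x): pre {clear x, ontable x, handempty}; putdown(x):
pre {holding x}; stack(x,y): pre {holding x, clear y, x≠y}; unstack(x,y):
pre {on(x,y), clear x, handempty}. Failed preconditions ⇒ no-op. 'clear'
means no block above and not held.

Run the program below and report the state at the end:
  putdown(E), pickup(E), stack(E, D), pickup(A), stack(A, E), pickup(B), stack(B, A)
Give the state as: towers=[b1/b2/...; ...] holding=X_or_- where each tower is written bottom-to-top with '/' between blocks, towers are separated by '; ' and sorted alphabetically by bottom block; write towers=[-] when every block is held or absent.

step 1 (putdown(E)): towers=[A; B; C; D; E] holding=-
step 2 (pickup(E)): towers=[A; B; C; D] holding=E
step 3 (stack(E, D)): towers=[A; B; C; D/E] holding=-
step 4 (pickup(A)): towers=[B; C; D/E] holding=A
step 5 (stack(A, E)): towers=[B; C; D/E/A] holding=-
step 6 (pickup(B)): towers=[C; D/E/A] holding=B
step 7 (stack(B, A)): towers=[C; D/E/A/B] holding=-

towers=[C; D/E/A/B] holding=-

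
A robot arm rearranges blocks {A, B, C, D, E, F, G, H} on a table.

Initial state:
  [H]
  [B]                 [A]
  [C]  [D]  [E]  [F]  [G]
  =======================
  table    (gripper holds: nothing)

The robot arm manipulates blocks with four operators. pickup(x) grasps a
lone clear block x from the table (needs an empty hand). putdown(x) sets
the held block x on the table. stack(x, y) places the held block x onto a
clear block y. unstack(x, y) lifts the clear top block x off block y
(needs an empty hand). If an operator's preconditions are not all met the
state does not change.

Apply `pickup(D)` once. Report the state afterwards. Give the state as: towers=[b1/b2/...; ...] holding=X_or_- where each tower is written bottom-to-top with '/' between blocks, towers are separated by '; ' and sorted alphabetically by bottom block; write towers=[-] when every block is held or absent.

towers=[C/B/H; E; F; G/A] holding=D

before: towers=[C/B/H; D; E; F; G/A] holding=-
pre[pickup(D)]: clear(D) ok, ontable(D) ok, handempty ok
all met → apply pickup(D)
after:  towers=[C/B/H; E; F; G/A] holding=D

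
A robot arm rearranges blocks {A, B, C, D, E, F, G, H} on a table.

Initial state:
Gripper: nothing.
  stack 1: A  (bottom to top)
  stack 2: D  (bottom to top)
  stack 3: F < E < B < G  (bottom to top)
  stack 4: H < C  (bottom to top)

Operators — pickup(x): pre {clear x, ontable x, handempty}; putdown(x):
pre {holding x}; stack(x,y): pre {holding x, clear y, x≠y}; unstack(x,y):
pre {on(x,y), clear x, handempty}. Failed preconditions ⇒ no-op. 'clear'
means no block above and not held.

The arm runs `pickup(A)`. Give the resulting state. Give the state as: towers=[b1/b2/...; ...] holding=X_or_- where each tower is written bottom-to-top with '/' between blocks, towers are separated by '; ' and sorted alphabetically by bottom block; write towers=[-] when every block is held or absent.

before: towers=[A; D; F/E/B/G; H/C] holding=-
pre[pickup(A)]: clear(A) ✓, ontable(A) ✓, handempty ✓
all met → apply pickup(A)
after:  towers=[D; F/E/B/G; H/C] holding=A

towers=[D; F/E/B/G; H/C] holding=A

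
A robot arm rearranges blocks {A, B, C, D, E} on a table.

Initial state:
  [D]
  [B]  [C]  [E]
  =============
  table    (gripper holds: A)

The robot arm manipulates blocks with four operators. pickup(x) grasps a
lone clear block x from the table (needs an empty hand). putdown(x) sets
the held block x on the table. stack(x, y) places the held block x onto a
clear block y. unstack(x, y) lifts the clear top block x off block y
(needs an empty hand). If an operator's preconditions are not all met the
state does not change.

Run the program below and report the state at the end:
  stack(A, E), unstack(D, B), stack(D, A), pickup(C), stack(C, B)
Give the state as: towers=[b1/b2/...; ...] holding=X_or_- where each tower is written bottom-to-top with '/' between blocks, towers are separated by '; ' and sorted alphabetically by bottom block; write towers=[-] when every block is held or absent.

towers=[B/C; E/A/D] holding=-

step 1 (stack(A, E)): towers=[B/D; C; E/A] holding=-
step 2 (unstack(D, B)): towers=[B; C; E/A] holding=D
step 3 (stack(D, A)): towers=[B; C; E/A/D] holding=-
step 4 (pickup(C)): towers=[B; E/A/D] holding=C
step 5 (stack(C, B)): towers=[B/C; E/A/D] holding=-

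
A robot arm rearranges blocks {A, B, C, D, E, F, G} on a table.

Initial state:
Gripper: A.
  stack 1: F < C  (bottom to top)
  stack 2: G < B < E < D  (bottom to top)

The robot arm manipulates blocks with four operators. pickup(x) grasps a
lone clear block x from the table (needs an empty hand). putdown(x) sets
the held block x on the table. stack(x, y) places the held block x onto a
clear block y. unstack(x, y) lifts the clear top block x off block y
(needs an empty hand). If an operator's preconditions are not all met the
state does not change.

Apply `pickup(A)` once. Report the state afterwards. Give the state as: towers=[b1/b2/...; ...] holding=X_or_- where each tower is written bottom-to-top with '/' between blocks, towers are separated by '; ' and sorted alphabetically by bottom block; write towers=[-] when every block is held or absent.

before: towers=[F/C; G/B/E/D] holding=A
pre[pickup(A)]: clear(A) fail, ontable(A) fail, handempty fail
clear(A), ontable(A), handempty unmet → pickup(A) is a no-op
after:  towers=[F/C; G/B/E/D] holding=A

towers=[F/C; G/B/E/D] holding=A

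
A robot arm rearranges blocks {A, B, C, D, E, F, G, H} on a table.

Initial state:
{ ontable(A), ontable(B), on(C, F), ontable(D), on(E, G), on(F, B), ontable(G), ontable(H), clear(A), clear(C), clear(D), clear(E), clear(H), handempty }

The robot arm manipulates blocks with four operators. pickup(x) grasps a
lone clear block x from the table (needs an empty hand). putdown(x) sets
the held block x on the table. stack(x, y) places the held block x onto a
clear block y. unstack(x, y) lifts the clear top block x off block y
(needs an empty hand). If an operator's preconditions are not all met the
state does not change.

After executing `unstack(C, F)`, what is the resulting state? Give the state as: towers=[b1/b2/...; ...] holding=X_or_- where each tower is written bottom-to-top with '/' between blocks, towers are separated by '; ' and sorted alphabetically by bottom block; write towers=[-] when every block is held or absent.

towers=[A; B/F; D; G/E; H] holding=C

before: towers=[A; B/F/C; D; G/E; H] holding=-
pre[unstack(C, F)]: on(C,F) ✓, clear(C) ✓, handempty ✓
all met → apply unstack(C, F)
after:  towers=[A; B/F; D; G/E; H] holding=C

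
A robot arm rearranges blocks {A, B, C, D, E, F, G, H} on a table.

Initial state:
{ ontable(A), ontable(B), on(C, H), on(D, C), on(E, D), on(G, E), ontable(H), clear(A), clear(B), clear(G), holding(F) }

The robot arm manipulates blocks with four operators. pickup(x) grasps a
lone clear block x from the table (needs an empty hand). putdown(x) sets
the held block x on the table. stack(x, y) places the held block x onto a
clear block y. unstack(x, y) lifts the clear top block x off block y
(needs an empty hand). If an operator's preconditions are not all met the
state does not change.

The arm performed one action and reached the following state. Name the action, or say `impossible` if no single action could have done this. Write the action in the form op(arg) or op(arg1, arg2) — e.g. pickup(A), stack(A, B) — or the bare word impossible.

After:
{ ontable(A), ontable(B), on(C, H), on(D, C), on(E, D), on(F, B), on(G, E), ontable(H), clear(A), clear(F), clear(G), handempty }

stack(F, B)

target: towers=[A; B/F; H/C/D/E/G] holding=-
        putdown(F) → towers=[A; B; F; H/C/D/E/G] holding=-
       stack(F, G) → towers=[A; B; H/C/D/E/G/F] holding=-
       stack(F, A) → towers=[A/F; B; H/C/D/E/G] holding=-
       stack(F, B) → towers=[A; B/F; H/C/D/E/G] holding=-  ← match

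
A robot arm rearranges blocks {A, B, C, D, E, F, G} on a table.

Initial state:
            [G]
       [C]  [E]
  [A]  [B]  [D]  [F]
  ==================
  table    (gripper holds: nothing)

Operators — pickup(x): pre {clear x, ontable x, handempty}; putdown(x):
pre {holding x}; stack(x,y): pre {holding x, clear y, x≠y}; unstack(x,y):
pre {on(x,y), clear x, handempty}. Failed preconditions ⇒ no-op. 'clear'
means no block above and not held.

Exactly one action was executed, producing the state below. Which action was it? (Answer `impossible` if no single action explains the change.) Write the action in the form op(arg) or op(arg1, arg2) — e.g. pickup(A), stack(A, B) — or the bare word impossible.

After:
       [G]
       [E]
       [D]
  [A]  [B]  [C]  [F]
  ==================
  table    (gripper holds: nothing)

impossible

target: towers=[A; B/D/E/G; C; F] holding=-
         pickup(F) → towers=[A; B/C; D/E/G] holding=F
     unstack(G, E) → towers=[A; B/C; D/E; F] holding=G
         pickup(A) → towers=[B/C; D/E/G; F] holding=A
     unstack(C, B) → towers=[A; B; D/E/G; F] holding=C
none of the 4 applicable actions match → impossible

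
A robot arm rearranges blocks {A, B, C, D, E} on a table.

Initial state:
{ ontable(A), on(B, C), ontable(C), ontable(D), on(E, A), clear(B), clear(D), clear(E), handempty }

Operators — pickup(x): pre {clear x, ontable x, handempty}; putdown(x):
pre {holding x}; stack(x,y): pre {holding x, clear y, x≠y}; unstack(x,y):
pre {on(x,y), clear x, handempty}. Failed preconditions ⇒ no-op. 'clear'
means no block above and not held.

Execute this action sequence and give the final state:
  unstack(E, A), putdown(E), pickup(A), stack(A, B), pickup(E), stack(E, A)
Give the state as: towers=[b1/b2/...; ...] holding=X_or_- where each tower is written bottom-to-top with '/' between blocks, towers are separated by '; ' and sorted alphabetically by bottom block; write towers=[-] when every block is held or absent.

step 1 (unstack(E, A)): towers=[A; C/B; D] holding=E
step 2 (putdown(E)): towers=[A; C/B; D; E] holding=-
step 3 (pickup(A)): towers=[C/B; D; E] holding=A
step 4 (stack(A, B)): towers=[C/B/A; D; E] holding=-
step 5 (pickup(E)): towers=[C/B/A; D] holding=E
step 6 (stack(E, A)): towers=[C/B/A/E; D] holding=-

towers=[C/B/A/E; D] holding=-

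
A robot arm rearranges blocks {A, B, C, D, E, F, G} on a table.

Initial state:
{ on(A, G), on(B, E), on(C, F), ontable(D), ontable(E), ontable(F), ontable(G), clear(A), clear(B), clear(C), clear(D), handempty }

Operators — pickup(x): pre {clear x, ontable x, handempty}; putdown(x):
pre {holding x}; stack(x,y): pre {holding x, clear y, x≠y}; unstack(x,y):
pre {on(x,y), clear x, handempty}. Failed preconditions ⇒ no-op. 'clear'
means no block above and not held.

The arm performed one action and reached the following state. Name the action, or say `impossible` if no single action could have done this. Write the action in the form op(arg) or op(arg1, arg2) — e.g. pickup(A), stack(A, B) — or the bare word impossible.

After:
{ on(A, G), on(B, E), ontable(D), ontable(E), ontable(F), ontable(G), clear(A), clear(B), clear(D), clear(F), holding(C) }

unstack(C, F)

target: towers=[D; E/B; F; G/A] holding=C
     unstack(B, E) → towers=[D; E; F/C; G/A] holding=B
         pickup(D) → towers=[E/B; F/C; G/A] holding=D
     unstack(A, G) → towers=[D; E/B; F/C; G] holding=A
     unstack(C, F) → towers=[D; E/B; F; G/A] holding=C  ← match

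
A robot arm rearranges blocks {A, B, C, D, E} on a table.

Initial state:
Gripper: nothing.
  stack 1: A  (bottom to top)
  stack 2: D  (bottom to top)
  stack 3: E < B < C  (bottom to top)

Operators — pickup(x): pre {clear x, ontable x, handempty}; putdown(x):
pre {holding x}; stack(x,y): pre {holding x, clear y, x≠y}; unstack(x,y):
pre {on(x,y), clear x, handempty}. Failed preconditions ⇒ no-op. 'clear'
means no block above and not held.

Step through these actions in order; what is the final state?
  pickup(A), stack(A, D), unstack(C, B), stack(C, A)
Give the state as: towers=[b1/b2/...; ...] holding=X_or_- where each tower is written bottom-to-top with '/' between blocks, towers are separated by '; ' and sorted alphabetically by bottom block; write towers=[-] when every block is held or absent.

step 1 (pickup(A)): towers=[D; E/B/C] holding=A
step 2 (stack(A, D)): towers=[D/A; E/B/C] holding=-
step 3 (unstack(C, B)): towers=[D/A; E/B] holding=C
step 4 (stack(C, A)): towers=[D/A/C; E/B] holding=-

towers=[D/A/C; E/B] holding=-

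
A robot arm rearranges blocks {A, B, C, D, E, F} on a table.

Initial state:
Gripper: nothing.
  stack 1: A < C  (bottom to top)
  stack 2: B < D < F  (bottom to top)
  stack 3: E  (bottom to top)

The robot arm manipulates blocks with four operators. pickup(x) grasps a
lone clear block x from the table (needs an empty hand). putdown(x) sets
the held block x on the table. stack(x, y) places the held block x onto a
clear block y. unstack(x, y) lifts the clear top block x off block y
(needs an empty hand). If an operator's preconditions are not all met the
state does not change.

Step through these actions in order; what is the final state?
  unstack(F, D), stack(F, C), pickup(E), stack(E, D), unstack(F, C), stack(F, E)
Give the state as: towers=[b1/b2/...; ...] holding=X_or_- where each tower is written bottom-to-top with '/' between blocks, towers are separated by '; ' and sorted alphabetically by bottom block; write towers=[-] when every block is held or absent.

step 1 (unstack(F, D)): towers=[A/C; B/D; E] holding=F
step 2 (stack(F, C)): towers=[A/C/F; B/D; E] holding=-
step 3 (pickup(E)): towers=[A/C/F; B/D] holding=E
step 4 (stack(E, D)): towers=[A/C/F; B/D/E] holding=-
step 5 (unstack(F, C)): towers=[A/C; B/D/E] holding=F
step 6 (stack(F, E)): towers=[A/C; B/D/E/F] holding=-

towers=[A/C; B/D/E/F] holding=-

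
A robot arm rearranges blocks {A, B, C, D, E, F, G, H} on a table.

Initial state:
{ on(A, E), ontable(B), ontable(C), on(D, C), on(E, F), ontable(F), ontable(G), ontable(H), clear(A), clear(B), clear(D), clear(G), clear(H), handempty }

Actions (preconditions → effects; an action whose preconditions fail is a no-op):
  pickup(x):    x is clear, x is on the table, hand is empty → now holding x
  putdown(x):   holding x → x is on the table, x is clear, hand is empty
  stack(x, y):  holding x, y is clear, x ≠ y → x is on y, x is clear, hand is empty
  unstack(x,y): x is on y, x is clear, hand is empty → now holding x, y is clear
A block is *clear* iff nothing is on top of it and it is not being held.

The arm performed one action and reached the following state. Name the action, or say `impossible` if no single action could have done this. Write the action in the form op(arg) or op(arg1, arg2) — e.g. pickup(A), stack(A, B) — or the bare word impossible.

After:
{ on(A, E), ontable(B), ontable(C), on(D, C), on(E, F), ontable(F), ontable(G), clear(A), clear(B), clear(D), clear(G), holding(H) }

pickup(H)

target: towers=[B; C/D; F/E/A; G] holding=H
         pickup(G) → towers=[B; C/D; F/E/A; H] holding=G
     unstack(A, E) → towers=[B; C/D; F/E; G; H] holding=A
         pickup(H) → towers=[B; C/D; F/E/A; G] holding=H  ← match
         pickup(B) → towers=[C/D; F/E/A; G; H] holding=B
     unstack(D, C) → towers=[B; C; F/E/A; G; H] holding=D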